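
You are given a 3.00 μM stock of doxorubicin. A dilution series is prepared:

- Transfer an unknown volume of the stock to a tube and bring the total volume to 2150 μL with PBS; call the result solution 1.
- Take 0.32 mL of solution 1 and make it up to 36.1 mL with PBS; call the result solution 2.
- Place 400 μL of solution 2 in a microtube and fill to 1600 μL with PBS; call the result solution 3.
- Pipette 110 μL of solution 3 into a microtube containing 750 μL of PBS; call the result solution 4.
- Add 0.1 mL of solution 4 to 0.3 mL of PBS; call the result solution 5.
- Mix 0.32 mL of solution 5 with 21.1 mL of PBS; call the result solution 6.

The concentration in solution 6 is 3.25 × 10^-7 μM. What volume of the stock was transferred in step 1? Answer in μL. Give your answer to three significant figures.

Step 1: v brought to 2150 μL → factor = 2150 μL/v
Step 2: 0.32 mL brought to 36.1 mL → factor 36.1/0.32 = 112.81
Step 3: 400 μL brought to 1600 μL → factor 1600/400 = 4
Step 4: 110 μL + 750 μL = 860 μL total → factor 860/110 = 7.8182
Step 5: 0.1 mL + 0.3 mL = 0.4 mL total → factor 0.4/0.1 = 4
Step 6: 0.32 mL + 21.1 mL = 21.42 mL total → factor 21.42/0.32 = 66.938
Product of known-step factors = 9.4461 × 10^5
Overall factor = 3.00 μM / (3.25 × 10^-7 μM) = 9.2308 × 10^6
Step-1 factor = 9.2308 × 10^6 / 9.4461 × 10^5 = 9.772
v = 2150 μL / 9.772 = 220 μL

220 μL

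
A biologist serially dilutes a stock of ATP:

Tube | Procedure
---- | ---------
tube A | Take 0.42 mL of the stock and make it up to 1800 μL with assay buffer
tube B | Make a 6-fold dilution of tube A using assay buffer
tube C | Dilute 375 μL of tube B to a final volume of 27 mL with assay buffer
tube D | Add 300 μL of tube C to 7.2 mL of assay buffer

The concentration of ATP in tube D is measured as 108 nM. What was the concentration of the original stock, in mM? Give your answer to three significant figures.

Step 1: 0.42 mL brought to 1800 μL → factor 1.8/0.42 = 4.2857
Step 2: 6-fold → factor 6
Step 3: 375 μL brought to 27 mL → factor 27000/375 = 72
Step 4: 300 μL + 7.2 mL = 7500 μL total → factor 7500/300 = 25
Overall dilution factor = 4.2857 × 6 × 72 × 25 = 46286
Stock = 108 nM × 46286 = 4.999 × 10^6 nM = 5.00 mM

5.00 mM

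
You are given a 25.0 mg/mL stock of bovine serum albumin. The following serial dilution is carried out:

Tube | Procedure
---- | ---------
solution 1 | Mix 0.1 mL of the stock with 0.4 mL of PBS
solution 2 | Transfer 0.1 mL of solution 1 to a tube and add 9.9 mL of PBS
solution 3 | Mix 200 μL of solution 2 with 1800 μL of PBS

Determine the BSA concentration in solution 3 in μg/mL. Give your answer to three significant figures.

Step 1: 0.1 mL + 0.4 mL = 0.5 mL total → factor 0.5/0.1 = 5
Step 2: 0.1 mL + 9.9 mL = 10 mL total → factor 10/0.1 = 100
Step 3: 200 μL + 1800 μL = 2000 μL total → factor 2000/200 = 10
Overall dilution factor = 5 × 100 × 10 = 5000
Final = 25.0 mg/mL / 5000 = 0.005000 mg/mL = 5.00 μg/mL

5.00 μg/mL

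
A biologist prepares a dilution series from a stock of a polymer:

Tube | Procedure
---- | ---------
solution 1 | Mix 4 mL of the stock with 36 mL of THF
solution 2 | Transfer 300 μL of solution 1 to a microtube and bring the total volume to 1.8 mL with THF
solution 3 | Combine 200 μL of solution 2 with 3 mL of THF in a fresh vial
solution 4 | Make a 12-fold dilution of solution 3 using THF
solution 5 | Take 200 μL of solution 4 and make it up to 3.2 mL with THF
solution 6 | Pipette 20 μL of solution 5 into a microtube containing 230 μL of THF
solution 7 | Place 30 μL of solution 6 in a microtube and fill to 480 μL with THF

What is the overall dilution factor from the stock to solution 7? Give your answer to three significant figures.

Step 1: 4 mL + 36 mL = 40 mL total → factor 40/4 = 10
Step 2: 300 μL brought to 1.8 mL → factor 1800/300 = 6
Step 3: 200 μL + 3 mL = 3200 μL total → factor 3200/200 = 16
Step 4: 12-fold → factor 12
Step 5: 200 μL brought to 3.2 mL → factor 3200/200 = 16
Step 6: 20 μL + 230 μL = 250 μL total → factor 250/20 = 12.5
Step 7: 30 μL brought to 480 μL → factor 480/30 = 16
Overall dilution factor = 10 × 6 × 16 × 12 × 16 × 12.5 × 16 = 3.6864 × 10^7

3.69 × 10^7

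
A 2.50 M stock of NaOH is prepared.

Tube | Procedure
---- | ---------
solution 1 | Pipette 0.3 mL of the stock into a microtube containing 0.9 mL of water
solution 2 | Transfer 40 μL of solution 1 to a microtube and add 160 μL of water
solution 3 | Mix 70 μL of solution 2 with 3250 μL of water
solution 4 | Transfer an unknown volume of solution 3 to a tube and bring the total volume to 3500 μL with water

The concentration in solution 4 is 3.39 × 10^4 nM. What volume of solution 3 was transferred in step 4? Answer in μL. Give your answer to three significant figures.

45.0 μL

Step 1: 0.3 mL + 0.9 mL = 1.2 mL total → factor 1.2/0.3 = 4
Step 2: 40 μL + 160 μL = 200 μL total → factor 200/40 = 5
Step 3: 70 μL + 3250 μL = 3320 μL total → factor 3320/70 = 47.429
Step 4: v brought to 3500 μL → factor = 3500 μL/v
Product of known-step factors = 948.57
Overall factor = 2.50 M / (3.39 × 10^4 nM) = 73746
Step-4 factor = 73746 / 948.57 = 77.745
v = 3500 μL / 77.745 = 45.0 μL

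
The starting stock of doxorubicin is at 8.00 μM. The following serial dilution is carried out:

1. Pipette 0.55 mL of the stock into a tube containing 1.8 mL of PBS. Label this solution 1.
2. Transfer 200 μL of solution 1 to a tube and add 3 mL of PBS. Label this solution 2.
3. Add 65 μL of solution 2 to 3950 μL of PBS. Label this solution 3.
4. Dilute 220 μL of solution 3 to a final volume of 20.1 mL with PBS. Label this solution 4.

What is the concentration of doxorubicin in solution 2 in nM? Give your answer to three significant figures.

Step 1: 0.55 mL + 1.8 mL = 2.35 mL total → factor 2.35/0.55 = 4.2727
Step 2: 200 μL + 3 mL = 3200 μL total → factor 3200/200 = 16
Dilution factor through solution 2 = 4.2727 × 16 = 68.364
[solution 2] = 8.00 μM / 68.364 = 0.1170 μM = 117 nM

117 nM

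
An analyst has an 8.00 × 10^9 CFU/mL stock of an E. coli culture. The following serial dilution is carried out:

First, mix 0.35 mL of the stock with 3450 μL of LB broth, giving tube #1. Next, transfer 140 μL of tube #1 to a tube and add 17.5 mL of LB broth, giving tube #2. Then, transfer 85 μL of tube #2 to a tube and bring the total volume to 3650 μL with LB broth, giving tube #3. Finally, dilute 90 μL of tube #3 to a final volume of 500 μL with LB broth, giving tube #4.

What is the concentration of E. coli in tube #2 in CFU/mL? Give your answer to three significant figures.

Step 1: 0.35 mL + 3450 μL = 3.8 mL total → factor 3.8/0.35 = 10.857
Step 2: 140 μL + 17.5 mL = 17640 μL total → factor 17640/140 = 126
Dilution factor through tube #2 = 10.857 × 126 = 1368
[tube #2] = 8.00 × 10^9 CFU/mL / 1368 = 5.85 × 10^6 CFU/mL

5.85 × 10^6 CFU/mL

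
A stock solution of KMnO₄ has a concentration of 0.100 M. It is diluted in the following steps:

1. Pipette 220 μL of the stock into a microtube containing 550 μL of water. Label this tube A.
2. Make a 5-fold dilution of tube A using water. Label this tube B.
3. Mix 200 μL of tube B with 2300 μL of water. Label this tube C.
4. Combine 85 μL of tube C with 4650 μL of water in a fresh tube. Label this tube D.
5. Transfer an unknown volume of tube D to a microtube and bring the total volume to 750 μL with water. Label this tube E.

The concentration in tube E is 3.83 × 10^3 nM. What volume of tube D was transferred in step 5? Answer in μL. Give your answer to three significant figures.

350 μL

Step 1: 220 μL + 550 μL = 770 μL total → factor 770/220 = 3.5
Step 2: 5-fold → factor 5
Step 3: 200 μL + 2300 μL = 2500 μL total → factor 2500/200 = 12.5
Step 4: 85 μL + 4650 μL = 4735 μL total → factor 4735/85 = 55.706
Step 5: v brought to 750 μL → factor = 750 μL/v
Product of known-step factors = 12186
Overall factor = 0.100 M / (3.83 × 10^3 nM) = 26110
Step-5 factor = 26110 / 12186 = 2.1427
v = 750 μL / 2.1427 = 350 μL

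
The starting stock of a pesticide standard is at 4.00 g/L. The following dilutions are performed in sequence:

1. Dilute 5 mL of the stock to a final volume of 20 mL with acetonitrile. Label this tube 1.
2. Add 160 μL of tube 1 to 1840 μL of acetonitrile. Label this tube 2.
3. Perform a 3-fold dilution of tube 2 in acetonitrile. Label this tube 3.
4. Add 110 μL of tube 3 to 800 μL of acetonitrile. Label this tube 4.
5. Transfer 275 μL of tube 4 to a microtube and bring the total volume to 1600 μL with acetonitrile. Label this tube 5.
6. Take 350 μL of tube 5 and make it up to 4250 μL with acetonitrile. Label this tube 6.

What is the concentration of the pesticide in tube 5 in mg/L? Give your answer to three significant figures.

Step 1: 5 mL brought to 20 mL → factor 20/5 = 4
Step 2: 160 μL + 1840 μL = 2000 μL total → factor 2000/160 = 12.5
Step 3: 3-fold → factor 3
Step 4: 110 μL + 800 μL = 910 μL total → factor 910/110 = 8.2727
Step 5: 275 μL brought to 1600 μL → factor 1600/275 = 5.8182
Dilution factor through tube 5 = 4 × 12.5 × 3 × 8.2727 × 5.8182 = 7219.8
[tube 5] = 4.00 g/L / 7219.8 = 0.0005540 g/L = 0.554 mg/L

0.554 mg/L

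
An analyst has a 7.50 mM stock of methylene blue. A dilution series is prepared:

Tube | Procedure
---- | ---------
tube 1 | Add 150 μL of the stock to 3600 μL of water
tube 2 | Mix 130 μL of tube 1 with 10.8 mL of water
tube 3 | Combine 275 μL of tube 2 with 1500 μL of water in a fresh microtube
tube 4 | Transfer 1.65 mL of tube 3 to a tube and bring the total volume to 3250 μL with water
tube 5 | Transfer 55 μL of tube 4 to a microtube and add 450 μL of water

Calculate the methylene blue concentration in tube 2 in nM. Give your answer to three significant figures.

3.57 × 10^3 nM

Step 1: 150 μL + 3600 μL = 3750 μL total → factor 3750/150 = 25
Step 2: 130 μL + 10.8 mL = 10930 μL total → factor 10930/130 = 84.077
Dilution factor through tube 2 = 25 × 84.077 = 2101.9
[tube 2] = 7.50 mM / 2101.9 = 0.003568 mM = 3.57 × 10^3 nM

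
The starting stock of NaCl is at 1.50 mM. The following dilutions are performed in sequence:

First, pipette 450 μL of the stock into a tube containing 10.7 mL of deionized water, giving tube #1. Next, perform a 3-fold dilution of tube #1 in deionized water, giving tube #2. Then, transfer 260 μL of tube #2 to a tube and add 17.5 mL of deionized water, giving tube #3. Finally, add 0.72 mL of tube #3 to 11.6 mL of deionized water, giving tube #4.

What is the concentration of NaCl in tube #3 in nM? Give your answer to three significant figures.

Step 1: 450 μL + 10.7 mL = 11150 μL total → factor 11150/450 = 24.778
Step 2: 3-fold → factor 3
Step 3: 260 μL + 17.5 mL = 17760 μL total → factor 17760/260 = 68.308
Dilution factor through tube #3 = 24.778 × 3 × 68.308 = 5077.5
[tube #3] = 1.50 mM / 5077.5 = 0.0002954 mM = 295 nM

295 nM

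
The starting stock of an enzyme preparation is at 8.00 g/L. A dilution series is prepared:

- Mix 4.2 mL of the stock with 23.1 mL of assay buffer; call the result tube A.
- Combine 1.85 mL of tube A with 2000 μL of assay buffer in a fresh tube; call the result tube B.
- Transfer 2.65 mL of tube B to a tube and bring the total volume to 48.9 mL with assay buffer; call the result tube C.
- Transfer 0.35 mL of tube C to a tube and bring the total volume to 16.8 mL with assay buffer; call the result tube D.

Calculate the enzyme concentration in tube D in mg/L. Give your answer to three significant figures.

Step 1: 4.2 mL + 23.1 mL = 27.3 mL total → factor 27.3/4.2 = 6.5
Step 2: 1.85 mL + 2000 μL = 3.85 mL total → factor 3.85/1.85 = 2.0811
Step 3: 2.65 mL brought to 48.9 mL → factor 48.9/2.65 = 18.453
Step 4: 0.35 mL brought to 16.8 mL → factor 16.8/0.35 = 48
Dilution factor through tube D = 6.5 × 2.0811 × 18.453 × 48 = 11981
[tube D] = 8.00 g/L / 11981 = 0.0006677 g/L = 0.668 mg/L

0.668 mg/L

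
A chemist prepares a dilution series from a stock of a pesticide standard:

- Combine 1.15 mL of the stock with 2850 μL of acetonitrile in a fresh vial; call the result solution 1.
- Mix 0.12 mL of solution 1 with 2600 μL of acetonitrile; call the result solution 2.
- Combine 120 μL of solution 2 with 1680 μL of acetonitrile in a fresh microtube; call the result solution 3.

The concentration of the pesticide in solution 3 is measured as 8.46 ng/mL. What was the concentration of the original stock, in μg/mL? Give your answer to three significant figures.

10.0 μg/mL

Step 1: 1.15 mL + 2850 μL = 4 mL total → factor 4/1.15 = 3.4783
Step 2: 0.12 mL + 2600 μL = 2.72 mL total → factor 2.72/0.12 = 22.667
Step 3: 120 μL + 1680 μL = 1800 μL total → factor 1800/120 = 15
Overall dilution factor = 3.4783 × 22.667 × 15 = 1182.6
Stock = 8.46 ng/mL × 1182.6 = 1.000 × 10^4 ng/mL = 10.0 μg/mL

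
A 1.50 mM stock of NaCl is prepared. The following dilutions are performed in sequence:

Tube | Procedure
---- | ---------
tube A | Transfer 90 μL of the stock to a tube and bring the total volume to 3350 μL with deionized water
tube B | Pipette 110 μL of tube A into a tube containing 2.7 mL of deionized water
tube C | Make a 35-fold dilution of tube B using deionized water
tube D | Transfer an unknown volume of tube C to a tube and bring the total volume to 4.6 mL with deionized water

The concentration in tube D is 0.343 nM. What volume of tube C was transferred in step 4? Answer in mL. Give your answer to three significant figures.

0.0350 mL

Step 1: 90 μL brought to 3350 μL → factor 3350/90 = 37.222
Step 2: 110 μL + 2.7 mL = 2810 μL total → factor 2810/110 = 25.545
Step 3: 35-fold → factor 35
Step 4: v brought to 4.6 mL → factor = 4.6 mL/v
Product of known-step factors = 33280
Overall factor = 1.50 mM / (0.343 nM) = 4.3732 × 10^6
Step-4 factor = 4.3732 × 10^6 / 33280 = 131.41
v = 4.6 mL / 131.41 = 0.0350 mL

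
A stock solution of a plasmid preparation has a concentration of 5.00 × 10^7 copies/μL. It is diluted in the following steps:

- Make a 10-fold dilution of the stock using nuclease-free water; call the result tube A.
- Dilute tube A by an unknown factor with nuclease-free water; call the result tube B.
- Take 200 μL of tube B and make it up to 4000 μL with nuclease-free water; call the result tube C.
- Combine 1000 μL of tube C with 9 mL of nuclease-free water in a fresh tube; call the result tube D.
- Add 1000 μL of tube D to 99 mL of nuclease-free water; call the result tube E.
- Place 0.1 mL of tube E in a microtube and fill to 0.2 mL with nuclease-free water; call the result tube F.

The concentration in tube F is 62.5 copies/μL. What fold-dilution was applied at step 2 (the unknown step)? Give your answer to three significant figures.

Step 1: 10-fold → factor 10
Step 2: unknown factor x
Step 3: 200 μL brought to 4000 μL → factor 4000/200 = 20
Step 4: 1000 μL + 9 mL = 10000 μL total → factor 10000/1000 = 10
Step 5: 1000 μL + 99 mL = 1 × 10^5 μL total → factor 1 × 10^5/1000 = 100
Step 6: 0.1 mL brought to 0.2 mL → factor 0.2/0.1 = 2
Product of known-step factors = 4 × 10^5
Overall factor = 5.00 × 10^7 copies/μL / (62.5 copies/μL) = 8 × 10^5
x = 8 × 10^5 / 4 × 10^5 = 2.00

2.00-fold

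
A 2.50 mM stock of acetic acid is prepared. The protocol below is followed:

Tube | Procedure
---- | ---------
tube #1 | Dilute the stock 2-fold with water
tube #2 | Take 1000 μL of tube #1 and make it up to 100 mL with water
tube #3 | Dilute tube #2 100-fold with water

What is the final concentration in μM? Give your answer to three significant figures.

Step 1: 2-fold → factor 2
Step 2: 1000 μL brought to 100 mL → factor 1 × 10^5/1000 = 100
Step 3: 100-fold → factor 100
Overall dilution factor = 2 × 100 × 100 = 20000
Final = 2.50 mM / 20000 = 0.0001250 mM = 0.125 μM

0.125 μM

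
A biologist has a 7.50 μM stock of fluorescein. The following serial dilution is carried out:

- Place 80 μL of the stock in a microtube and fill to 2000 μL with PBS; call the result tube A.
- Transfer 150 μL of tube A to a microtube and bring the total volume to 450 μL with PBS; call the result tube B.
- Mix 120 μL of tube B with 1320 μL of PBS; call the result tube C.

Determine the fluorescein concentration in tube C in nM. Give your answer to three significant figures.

Step 1: 80 μL brought to 2000 μL → factor 2000/80 = 25
Step 2: 150 μL brought to 450 μL → factor 450/150 = 3
Step 3: 120 μL + 1320 μL = 1440 μL total → factor 1440/120 = 12
Overall dilution factor = 25 × 3 × 12 = 900
Final = 7.50 μM / 900 = 0.008333 μM = 8.33 nM

8.33 nM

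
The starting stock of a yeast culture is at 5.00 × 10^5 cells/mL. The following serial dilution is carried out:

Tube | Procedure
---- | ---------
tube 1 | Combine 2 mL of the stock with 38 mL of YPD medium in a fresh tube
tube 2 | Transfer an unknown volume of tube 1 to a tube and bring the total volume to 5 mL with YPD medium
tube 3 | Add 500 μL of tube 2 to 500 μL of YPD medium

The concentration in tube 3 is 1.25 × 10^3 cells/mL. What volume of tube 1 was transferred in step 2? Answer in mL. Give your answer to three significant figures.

0.500 mL

Step 1: 2 mL + 38 mL = 40 mL total → factor 40/2 = 20
Step 2: v brought to 5 mL → factor = 5 mL/v
Step 3: 500 μL + 500 μL = 1000 μL total → factor 1000/500 = 2
Product of known-step factors = 40
Overall factor = 5.00 × 10^5 cells/mL / (1.25 × 10^3 cells/mL) = 400
Step-2 factor = 400 / 40 = 10
v = 5 mL / 10 = 0.500 mL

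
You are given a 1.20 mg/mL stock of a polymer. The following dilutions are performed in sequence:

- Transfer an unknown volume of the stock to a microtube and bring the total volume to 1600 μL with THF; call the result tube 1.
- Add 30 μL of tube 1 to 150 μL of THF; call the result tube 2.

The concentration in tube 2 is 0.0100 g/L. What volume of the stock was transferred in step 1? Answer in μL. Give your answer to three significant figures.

80.0 μL

Step 1: v brought to 1600 μL → factor = 1600 μL/v
Step 2: 30 μL + 150 μL = 180 μL total → factor 180/30 = 6
Product of known-step factors = 6
Overall factor = 1.20 mg/mL / (0.0100 g/L) = 120
Step-1 factor = 120 / 6 = 20
v = 1600 μL / 20 = 80.0 μL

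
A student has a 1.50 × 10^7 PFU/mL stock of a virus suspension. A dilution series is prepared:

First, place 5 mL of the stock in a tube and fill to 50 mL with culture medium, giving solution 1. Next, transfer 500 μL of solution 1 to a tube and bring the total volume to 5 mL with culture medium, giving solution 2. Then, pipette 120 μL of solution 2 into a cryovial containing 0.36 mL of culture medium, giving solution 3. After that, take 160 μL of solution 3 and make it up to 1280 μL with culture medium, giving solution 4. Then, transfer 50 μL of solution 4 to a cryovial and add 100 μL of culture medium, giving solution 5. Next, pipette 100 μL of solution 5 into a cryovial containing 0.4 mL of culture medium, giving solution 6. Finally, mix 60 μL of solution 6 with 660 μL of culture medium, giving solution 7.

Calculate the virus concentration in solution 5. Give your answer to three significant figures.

1.56 × 10^3 PFU/mL

Step 1: 5 mL brought to 50 mL → factor 50/5 = 10
Step 2: 500 μL brought to 5 mL → factor 5000/500 = 10
Step 3: 120 μL + 0.36 mL = 480 μL total → factor 480/120 = 4
Step 4: 160 μL brought to 1280 μL → factor 1280/160 = 8
Step 5: 50 μL + 100 μL = 150 μL total → factor 150/50 = 3
Dilution factor through solution 5 = 10 × 10 × 4 × 8 × 3 = 9600
[solution 5] = 1.50 × 10^7 PFU/mL / 9600 = 1.56 × 10^3 PFU/mL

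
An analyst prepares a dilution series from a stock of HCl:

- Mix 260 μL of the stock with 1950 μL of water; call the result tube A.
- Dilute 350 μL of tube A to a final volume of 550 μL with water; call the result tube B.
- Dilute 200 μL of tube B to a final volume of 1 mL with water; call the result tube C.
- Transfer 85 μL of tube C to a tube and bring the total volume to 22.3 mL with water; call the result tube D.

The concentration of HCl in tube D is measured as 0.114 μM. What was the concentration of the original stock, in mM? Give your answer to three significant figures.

2.00 mM

Step 1: 260 μL + 1950 μL = 2210 μL total → factor 2210/260 = 8.5
Step 2: 350 μL brought to 550 μL → factor 550/350 = 1.5714
Step 3: 200 μL brought to 1 mL → factor 1000/200 = 5
Step 4: 85 μL brought to 22.3 mL → factor 22300/85 = 262.35
Overall dilution factor = 8.5 × 1.5714 × 5 × 262.35 = 17521
Stock = 0.114 μM × 17521 = 1997 μM = 2.00 mM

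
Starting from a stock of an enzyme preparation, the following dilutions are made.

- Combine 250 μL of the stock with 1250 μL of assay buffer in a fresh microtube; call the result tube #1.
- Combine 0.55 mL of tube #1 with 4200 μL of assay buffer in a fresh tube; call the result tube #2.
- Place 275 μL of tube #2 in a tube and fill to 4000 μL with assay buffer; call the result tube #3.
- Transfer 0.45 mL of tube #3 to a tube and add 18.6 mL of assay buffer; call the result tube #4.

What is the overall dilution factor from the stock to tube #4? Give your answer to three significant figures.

Step 1: 250 μL + 1250 μL = 1500 μL total → factor 1500/250 = 6
Step 2: 0.55 mL + 4200 μL = 4.75 mL total → factor 4.75/0.55 = 8.6364
Step 3: 275 μL brought to 4000 μL → factor 4000/275 = 14.545
Step 4: 0.45 mL + 18.6 mL = 19.05 mL total → factor 19.05/0.45 = 42.333
Overall dilution factor = 6 × 8.6364 × 14.545 × 42.333 = 31907

3.19 × 10^4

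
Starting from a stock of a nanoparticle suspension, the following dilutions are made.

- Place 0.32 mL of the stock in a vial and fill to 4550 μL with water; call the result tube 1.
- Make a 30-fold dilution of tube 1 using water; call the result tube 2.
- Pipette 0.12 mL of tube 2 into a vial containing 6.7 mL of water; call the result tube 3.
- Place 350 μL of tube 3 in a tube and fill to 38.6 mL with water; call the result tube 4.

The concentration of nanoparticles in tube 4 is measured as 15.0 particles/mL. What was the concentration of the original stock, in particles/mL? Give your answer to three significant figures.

4.01 × 10^7 particles/mL

Step 1: 0.32 mL brought to 4550 μL → factor 4.55/0.32 = 14.219
Step 2: 30-fold → factor 30
Step 3: 0.12 mL + 6.7 mL = 6.82 mL total → factor 6.82/0.12 = 56.833
Step 4: 350 μL brought to 38.6 mL → factor 38600/350 = 110.29
Overall dilution factor = 14.219 × 30 × 56.833 × 110.29 = 2.6737 × 10^6
Stock = 15.0 particles/mL × 2.6737 × 10^6 = 4.01 × 10^7 particles/mL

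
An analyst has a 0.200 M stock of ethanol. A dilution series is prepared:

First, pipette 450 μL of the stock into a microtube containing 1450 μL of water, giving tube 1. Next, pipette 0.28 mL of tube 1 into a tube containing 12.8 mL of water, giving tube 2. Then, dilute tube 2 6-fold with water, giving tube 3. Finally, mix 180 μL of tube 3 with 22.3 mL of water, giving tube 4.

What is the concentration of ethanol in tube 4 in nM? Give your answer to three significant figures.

Step 1: 450 μL + 1450 μL = 1900 μL total → factor 1900/450 = 4.2222
Step 2: 0.28 mL + 12.8 mL = 13.08 mL total → factor 13.08/0.28 = 46.714
Step 3: 6-fold → factor 6
Step 4: 180 μL + 22.3 mL = 22480 μL total → factor 22480/180 = 124.89
Overall dilution factor = 4.2222 × 46.714 × 6 × 124.89 = 1.478 × 10^5
Final = 0.200 M / 1.478 × 10^5 = 1.353 × 10^-6 M = 1.35 × 10^3 nM

1.35 × 10^3 nM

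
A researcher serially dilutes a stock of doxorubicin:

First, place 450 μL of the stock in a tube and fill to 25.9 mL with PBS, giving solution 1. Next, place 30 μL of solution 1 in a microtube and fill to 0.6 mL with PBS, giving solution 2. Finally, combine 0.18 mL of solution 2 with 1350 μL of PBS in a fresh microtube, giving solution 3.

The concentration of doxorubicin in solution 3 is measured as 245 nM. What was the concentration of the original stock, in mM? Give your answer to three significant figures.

2.40 mM

Step 1: 450 μL brought to 25.9 mL → factor 25900/450 = 57.556
Step 2: 30 μL brought to 0.6 mL → factor 600/30 = 20
Step 3: 0.18 mL + 1350 μL = 1.53 mL total → factor 1.53/0.18 = 8.5
Overall dilution factor = 57.556 × 20 × 8.5 = 9784.4
Stock = 245 nM × 9784.4 = 2.397 × 10^6 nM = 2.40 mM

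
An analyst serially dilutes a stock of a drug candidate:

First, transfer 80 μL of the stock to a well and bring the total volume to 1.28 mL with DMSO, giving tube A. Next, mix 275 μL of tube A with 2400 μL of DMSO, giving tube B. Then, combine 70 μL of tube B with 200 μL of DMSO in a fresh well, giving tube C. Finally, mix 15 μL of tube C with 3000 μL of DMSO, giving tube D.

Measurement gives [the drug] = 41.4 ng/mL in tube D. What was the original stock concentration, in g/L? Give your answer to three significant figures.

5.00 g/L

Step 1: 80 μL brought to 1.28 mL → factor 1280/80 = 16
Step 2: 275 μL + 2400 μL = 2675 μL total → factor 2675/275 = 9.7273
Step 3: 70 μL + 200 μL = 270 μL total → factor 270/70 = 3.8571
Step 4: 15 μL + 3000 μL = 3015 μL total → factor 3015/15 = 201
Overall dilution factor = 16 × 9.7273 × 3.8571 × 201 = 1.2066 × 10^5
Stock = 41.4 ng/mL × 1.2066 × 10^5 = 4.995 × 10^6 ng/mL = 5.00 g/L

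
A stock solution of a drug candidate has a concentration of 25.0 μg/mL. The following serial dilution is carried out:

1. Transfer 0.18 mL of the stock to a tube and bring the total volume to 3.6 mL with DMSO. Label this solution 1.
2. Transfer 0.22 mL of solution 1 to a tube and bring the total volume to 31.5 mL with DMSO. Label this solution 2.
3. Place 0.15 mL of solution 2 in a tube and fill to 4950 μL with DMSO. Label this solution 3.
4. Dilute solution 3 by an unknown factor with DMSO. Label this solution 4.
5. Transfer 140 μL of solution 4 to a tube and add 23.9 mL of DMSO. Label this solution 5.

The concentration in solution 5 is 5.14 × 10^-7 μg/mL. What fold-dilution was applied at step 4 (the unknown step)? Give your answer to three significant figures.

Step 1: 0.18 mL brought to 3.6 mL → factor 3.6/0.18 = 20
Step 2: 0.22 mL brought to 31.5 mL → factor 31.5/0.22 = 143.18
Step 3: 0.15 mL brought to 4950 μL → factor 4.95/0.15 = 33
Step 4: unknown factor x
Step 5: 140 μL + 23.9 mL = 24040 μL total → factor 24040/140 = 171.71
Product of known-step factors = 1.6227 × 10^7
Overall factor = 25.0 μg/mL / (5.14 × 10^-7 μg/mL) = 4.8638 × 10^7
x = 4.8638 × 10^7 / 1.6227 × 10^7 = 3.00

3.00-fold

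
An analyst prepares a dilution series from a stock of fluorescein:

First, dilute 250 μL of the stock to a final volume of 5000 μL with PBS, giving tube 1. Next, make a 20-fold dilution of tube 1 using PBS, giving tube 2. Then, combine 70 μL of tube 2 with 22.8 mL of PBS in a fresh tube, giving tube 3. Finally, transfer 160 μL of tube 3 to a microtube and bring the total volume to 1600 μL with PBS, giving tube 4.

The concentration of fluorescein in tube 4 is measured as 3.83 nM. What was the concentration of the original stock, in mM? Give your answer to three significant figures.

Step 1: 250 μL brought to 5000 μL → factor 5000/250 = 20
Step 2: 20-fold → factor 20
Step 3: 70 μL + 22.8 mL = 22870 μL total → factor 22870/70 = 326.71
Step 4: 160 μL brought to 1600 μL → factor 1600/160 = 10
Overall dilution factor = 20 × 20 × 326.71 × 10 = 1.3069 × 10^6
Stock = 3.83 nM × 1.3069 × 10^6 = 5.005 × 10^6 nM = 5.01 mM

5.01 mM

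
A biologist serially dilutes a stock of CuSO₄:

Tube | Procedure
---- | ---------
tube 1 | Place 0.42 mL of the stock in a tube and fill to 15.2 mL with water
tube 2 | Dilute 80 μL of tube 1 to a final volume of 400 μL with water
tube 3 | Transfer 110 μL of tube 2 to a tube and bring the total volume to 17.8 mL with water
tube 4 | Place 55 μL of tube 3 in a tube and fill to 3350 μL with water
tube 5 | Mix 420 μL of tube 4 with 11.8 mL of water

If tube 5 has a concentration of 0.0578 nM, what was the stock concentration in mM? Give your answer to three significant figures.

3.00 mM

Step 1: 0.42 mL brought to 15.2 mL → factor 15.2/0.42 = 36.19
Step 2: 80 μL brought to 400 μL → factor 400/80 = 5
Step 3: 110 μL brought to 17.8 mL → factor 17800/110 = 161.82
Step 4: 55 μL brought to 3350 μL → factor 3350/55 = 60.909
Step 5: 420 μL + 11.8 mL = 12220 μL total → factor 12220/420 = 29.095
Overall dilution factor = 36.19 × 5 × 161.82 × 60.909 × 29.095 = 5.1891 × 10^7
Stock = 0.0578 nM × 5.1891 × 10^7 = 2.999 × 10^6 nM = 3.00 mM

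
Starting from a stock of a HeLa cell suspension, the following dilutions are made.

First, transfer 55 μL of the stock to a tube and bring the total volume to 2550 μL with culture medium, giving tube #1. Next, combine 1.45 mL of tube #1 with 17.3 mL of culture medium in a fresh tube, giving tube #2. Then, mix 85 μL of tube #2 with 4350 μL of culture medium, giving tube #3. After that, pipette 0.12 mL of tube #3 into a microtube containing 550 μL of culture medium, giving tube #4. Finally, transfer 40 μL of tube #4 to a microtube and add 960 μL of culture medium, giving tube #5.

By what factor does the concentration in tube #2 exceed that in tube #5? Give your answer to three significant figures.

Step 1: 55 μL brought to 2550 μL → factor 2550/55 = 46.364
Step 2: 1.45 mL + 17.3 mL = 18.75 mL total → factor 18.75/1.45 = 12.931
Step 3: 85 μL + 4350 μL = 4435 μL total → factor 4435/85 = 52.176
Step 4: 0.12 mL + 550 μL = 0.67 mL total → factor 0.67/0.12 = 5.5833
Step 5: 40 μL + 960 μL = 1000 μL total → factor 1000/40 = 25
Dilution factor to tube #2 = 599.53; to tube #5 = 4.3664 × 10^6
[tube #2]/[tube #5] = (factor to tube #5)/(factor to tube #2) = 4.3664 × 10^6/599.53 = 7.28 × 10^3

7.28 × 10^3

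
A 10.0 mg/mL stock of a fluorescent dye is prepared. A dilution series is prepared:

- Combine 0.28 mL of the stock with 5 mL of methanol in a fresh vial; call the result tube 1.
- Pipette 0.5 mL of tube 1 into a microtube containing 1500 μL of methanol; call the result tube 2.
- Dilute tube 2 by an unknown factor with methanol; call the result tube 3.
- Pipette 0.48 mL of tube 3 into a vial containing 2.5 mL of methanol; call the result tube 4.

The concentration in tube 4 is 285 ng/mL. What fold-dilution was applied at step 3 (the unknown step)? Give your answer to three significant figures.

Step 1: 0.28 mL + 5 mL = 5.28 mL total → factor 5.28/0.28 = 18.857
Step 2: 0.5 mL + 1500 μL = 2 mL total → factor 2/0.5 = 4
Step 3: unknown factor x
Step 4: 0.48 mL + 2.5 mL = 2.98 mL total → factor 2.98/0.48 = 6.2083
Product of known-step factors = 468.29
Overall factor = 10.0 mg/mL / (285 ng/mL) = 35088
x = 35088 / 468.29 = 74.9

74.9-fold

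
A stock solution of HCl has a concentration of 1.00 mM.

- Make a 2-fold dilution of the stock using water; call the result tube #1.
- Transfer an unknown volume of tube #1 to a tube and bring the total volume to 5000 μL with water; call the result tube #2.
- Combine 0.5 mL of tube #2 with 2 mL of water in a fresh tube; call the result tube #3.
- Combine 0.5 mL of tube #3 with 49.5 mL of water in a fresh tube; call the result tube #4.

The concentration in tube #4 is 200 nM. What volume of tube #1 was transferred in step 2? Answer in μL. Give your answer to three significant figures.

1.00 × 10^3 μL

Step 1: 2-fold → factor 2
Step 2: v brought to 5000 μL → factor = 5000 μL/v
Step 3: 0.5 mL + 2 mL = 2.5 mL total → factor 2.5/0.5 = 5
Step 4: 0.5 mL + 49.5 mL = 50 mL total → factor 50/0.5 = 100
Product of known-step factors = 1000
Overall factor = 1.00 mM / (200 nM) = 5000
Step-2 factor = 5000 / 1000 = 5
v = 5000 μL / 5 = 1.00 × 10^3 μL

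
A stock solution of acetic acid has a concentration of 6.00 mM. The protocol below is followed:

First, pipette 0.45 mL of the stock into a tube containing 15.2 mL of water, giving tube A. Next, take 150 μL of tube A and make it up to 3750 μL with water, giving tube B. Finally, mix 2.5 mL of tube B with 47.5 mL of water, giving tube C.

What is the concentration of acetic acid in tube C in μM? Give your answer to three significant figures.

0.345 μM

Step 1: 0.45 mL + 15.2 mL = 15.65 mL total → factor 15.65/0.45 = 34.778
Step 2: 150 μL brought to 3750 μL → factor 3750/150 = 25
Step 3: 2.5 mL + 47.5 mL = 50 mL total → factor 50/2.5 = 20
Overall dilution factor = 34.778 × 25 × 20 = 17389
Final = 6.00 mM / 17389 = 0.0003450 mM = 0.345 μM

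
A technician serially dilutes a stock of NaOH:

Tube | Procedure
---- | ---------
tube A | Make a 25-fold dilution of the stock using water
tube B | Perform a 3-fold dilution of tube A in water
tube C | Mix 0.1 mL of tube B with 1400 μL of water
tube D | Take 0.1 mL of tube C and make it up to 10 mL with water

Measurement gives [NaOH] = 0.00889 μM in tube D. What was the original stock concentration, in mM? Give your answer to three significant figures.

1.00 mM

Step 1: 25-fold → factor 25
Step 2: 3-fold → factor 3
Step 3: 0.1 mL + 1400 μL = 1.5 mL total → factor 1.5/0.1 = 15
Step 4: 0.1 mL brought to 10 mL → factor 10/0.1 = 100
Overall dilution factor = 25 × 3 × 15 × 100 = 1.125 × 10^5
Stock = 0.00889 μM × 1.125 × 10^5 = 1000 μM = 1.00 mM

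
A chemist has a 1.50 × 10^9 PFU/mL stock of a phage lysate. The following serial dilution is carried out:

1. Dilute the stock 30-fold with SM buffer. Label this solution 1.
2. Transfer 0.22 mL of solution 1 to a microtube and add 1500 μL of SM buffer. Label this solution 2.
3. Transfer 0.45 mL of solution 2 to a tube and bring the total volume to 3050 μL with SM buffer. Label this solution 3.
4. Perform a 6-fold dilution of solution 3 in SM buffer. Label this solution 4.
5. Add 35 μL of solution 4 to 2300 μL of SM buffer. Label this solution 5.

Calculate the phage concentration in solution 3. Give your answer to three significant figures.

9.44 × 10^5 PFU/mL

Step 1: 30-fold → factor 30
Step 2: 0.22 mL + 1500 μL = 1.72 mL total → factor 1.72/0.22 = 7.8182
Step 3: 0.45 mL brought to 3050 μL → factor 3.05/0.45 = 6.7778
Dilution factor through solution 3 = 30 × 7.8182 × 6.7778 = 1589.7
[solution 3] = 1.50 × 10^9 PFU/mL / 1589.7 = 9.44 × 10^5 PFU/mL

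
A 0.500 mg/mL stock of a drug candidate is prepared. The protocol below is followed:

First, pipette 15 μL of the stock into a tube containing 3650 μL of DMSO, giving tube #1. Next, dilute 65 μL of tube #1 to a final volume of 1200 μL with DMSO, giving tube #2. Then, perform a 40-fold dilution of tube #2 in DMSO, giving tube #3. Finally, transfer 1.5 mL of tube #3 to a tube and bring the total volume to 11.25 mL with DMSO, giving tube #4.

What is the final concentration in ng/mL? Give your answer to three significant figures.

Step 1: 15 μL + 3650 μL = 3665 μL total → factor 3665/15 = 244.33
Step 2: 65 μL brought to 1200 μL → factor 1200/65 = 18.462
Step 3: 40-fold → factor 40
Step 4: 1.5 mL brought to 11.25 mL → factor 11.25/1.5 = 7.5
Overall dilution factor = 244.33 × 18.462 × 40 × 7.5 = 1.3532 × 10^6
Final = 0.500 mg/mL / 1.3532 × 10^6 = 3.695 × 10^-7 mg/mL = 0.369 ng/mL

0.369 ng/mL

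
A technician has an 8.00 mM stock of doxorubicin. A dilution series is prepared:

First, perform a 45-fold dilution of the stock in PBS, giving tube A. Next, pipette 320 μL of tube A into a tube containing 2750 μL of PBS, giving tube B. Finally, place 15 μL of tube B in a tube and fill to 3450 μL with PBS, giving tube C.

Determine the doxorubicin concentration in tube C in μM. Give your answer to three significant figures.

Step 1: 45-fold → factor 45
Step 2: 320 μL + 2750 μL = 3070 μL total → factor 3070/320 = 9.5938
Step 3: 15 μL brought to 3450 μL → factor 3450/15 = 230
Overall dilution factor = 45 × 9.5938 × 230 = 99295
Final = 8.00 mM / 99295 = 8.057 × 10^-5 mM = 0.0806 μM

0.0806 μM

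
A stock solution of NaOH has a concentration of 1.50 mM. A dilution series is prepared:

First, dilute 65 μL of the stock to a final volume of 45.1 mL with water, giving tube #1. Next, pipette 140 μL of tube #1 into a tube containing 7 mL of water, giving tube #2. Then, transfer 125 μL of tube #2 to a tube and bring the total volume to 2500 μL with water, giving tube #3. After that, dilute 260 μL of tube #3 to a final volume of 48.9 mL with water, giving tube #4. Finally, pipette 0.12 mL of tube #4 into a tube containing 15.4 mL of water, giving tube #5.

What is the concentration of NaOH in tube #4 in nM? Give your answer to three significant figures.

Step 1: 65 μL brought to 45.1 mL → factor 45100/65 = 693.85
Step 2: 140 μL + 7 mL = 7140 μL total → factor 7140/140 = 51
Step 3: 125 μL brought to 2500 μL → factor 2500/125 = 20
Step 4: 260 μL brought to 48.9 mL → factor 48900/260 = 188.08
Dilution factor through tube #4 = 693.85 × 51 × 20 × 188.08 = 1.3311 × 10^8
[tube #4] = 1.50 mM / 1.3311 × 10^8 = 1.127 × 10^-8 mM = 0.0113 nM

0.0113 nM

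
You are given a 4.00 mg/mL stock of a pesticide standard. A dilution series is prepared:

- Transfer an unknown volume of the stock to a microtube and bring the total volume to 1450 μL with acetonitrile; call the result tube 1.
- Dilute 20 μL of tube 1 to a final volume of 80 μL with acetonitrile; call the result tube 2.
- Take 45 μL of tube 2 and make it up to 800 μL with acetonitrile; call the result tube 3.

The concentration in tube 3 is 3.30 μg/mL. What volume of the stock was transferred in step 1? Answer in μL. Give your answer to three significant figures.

85.1 μL

Step 1: v brought to 1450 μL → factor = 1450 μL/v
Step 2: 20 μL brought to 80 μL → factor 80/20 = 4
Step 3: 45 μL brought to 800 μL → factor 800/45 = 17.778
Product of known-step factors = 71.111
Overall factor = 4.00 mg/mL / (3.30 μg/mL) = 1212.1
Step-1 factor = 1212.1 / 71.111 = 17.045
v = 1450 μL / 17.045 = 85.1 μL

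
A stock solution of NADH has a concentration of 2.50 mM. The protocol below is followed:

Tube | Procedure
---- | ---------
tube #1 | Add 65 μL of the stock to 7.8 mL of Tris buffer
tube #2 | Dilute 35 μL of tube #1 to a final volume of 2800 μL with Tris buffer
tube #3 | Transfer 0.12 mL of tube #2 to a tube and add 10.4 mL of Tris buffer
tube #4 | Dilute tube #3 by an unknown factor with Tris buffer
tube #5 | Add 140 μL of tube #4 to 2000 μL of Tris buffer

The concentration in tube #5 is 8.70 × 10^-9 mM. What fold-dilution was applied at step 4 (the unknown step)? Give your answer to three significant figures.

22.2-fold

Step 1: 65 μL + 7.8 mL = 7865 μL total → factor 7865/65 = 121
Step 2: 35 μL brought to 2800 μL → factor 2800/35 = 80
Step 3: 0.12 mL + 10.4 mL = 10.52 mL total → factor 10.52/0.12 = 87.667
Step 4: unknown factor x
Step 5: 140 μL + 2000 μL = 2140 μL total → factor 2140/140 = 15.286
Product of known-step factors = 1.2972 × 10^7
Overall factor = 2.50 mM / (8.70 × 10^-9 mM) = 2.8736 × 10^8
x = 2.8736 × 10^8 / 1.2972 × 10^7 = 22.2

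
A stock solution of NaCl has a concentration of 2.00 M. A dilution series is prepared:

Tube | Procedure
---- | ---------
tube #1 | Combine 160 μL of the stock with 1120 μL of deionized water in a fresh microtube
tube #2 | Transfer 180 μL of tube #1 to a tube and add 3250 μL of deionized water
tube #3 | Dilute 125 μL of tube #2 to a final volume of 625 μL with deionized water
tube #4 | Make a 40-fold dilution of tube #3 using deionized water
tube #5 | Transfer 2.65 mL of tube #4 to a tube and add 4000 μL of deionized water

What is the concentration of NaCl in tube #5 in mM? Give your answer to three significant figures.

0.0261 mM

Step 1: 160 μL + 1120 μL = 1280 μL total → factor 1280/160 = 8
Step 2: 180 μL + 3250 μL = 3430 μL total → factor 3430/180 = 19.056
Step 3: 125 μL brought to 625 μL → factor 625/125 = 5
Step 4: 40-fold → factor 40
Step 5: 2.65 mL + 4000 μL = 6.65 mL total → factor 6.65/2.65 = 2.5094
Overall dilution factor = 8 × 19.056 × 5 × 40 × 2.5094 = 76510
Final = 2.00 M / 76510 = 2.614 × 10^-5 M = 0.0261 mM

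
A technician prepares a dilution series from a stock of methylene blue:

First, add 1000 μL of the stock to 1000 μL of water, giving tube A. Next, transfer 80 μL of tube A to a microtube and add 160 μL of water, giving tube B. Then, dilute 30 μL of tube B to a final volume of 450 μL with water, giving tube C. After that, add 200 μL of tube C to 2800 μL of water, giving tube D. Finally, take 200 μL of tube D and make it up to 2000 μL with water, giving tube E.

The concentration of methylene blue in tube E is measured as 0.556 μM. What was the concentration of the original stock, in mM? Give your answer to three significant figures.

Step 1: 1000 μL + 1000 μL = 2000 μL total → factor 2000/1000 = 2
Step 2: 80 μL + 160 μL = 240 μL total → factor 240/80 = 3
Step 3: 30 μL brought to 450 μL → factor 450/30 = 15
Step 4: 200 μL + 2800 μL = 3000 μL total → factor 3000/200 = 15
Step 5: 200 μL brought to 2000 μL → factor 2000/200 = 10
Overall dilution factor = 2 × 3 × 15 × 15 × 10 = 13500
Stock = 0.556 μM × 13500 = 7506 μM = 7.51 mM

7.51 mM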